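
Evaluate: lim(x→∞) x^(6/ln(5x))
This is an exponential indeterminate form.

For exponential indeterminate forms, take the natural log:
  Let L = lim(x→∞) x^(6/ln(5x))
  Then ln(L) = lim(x→∞) [exponent × ln(base)]
  Evaluate using L'Hôpital or standard limits, then exponentiate.
  L = e^(6)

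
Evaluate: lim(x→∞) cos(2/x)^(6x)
This is an exponential indeterminate form.

For exponential indeterminate forms, take the natural log:
  Let L = lim(x→∞) cos(2/x)^(6x)
  Then ln(L) = lim(x→∞) [exponent × ln(base)]
  Evaluate using L'Hôpital or standard limits, then exponentiate.
  L = 1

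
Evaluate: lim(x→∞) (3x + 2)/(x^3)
This is an ∞/∞ indeterminate form.

Apply L'Hôpital's rule: differentiate numerator and denominator separately.
  f(x) = 3·x + 2   ⇒   f'(x) = 3
  g(x) = x^3   ⇒   g'(x) = 3·x^2
  lim(x→∞) f'(x)/g'(x) = lim(x→∞) (3)/(3·x^2)
  = 0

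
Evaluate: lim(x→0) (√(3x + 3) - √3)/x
This is a standard limit.

Factor or rationalize the expression:
  lim(x→0) (√(3x + 3) - √3)/x = sqrt(3)/2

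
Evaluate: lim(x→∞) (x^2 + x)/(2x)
This is an ∞/∞ indeterminate form.

Apply L'Hôpital's rule: differentiate numerator and denominator separately.
  f(x) = x^2 + x   ⇒   f'(x) = 2·x + 1
  g(x) = 2·x   ⇒   g'(x) = 2
  lim(x→∞) f'(x)/g'(x) = lim(x→∞) (2·x + 1)/(2)
  = ∞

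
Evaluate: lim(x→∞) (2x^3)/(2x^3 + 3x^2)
This is an ∞/∞ indeterminate form.

Apply L'Hôpital's rule: differentiate numerator and denominator separately.
  f(x) = 2·x^3   ⇒   f'(x) = 6·x^2
  g(x) = 2·x^3 + 3·x^2   ⇒   g'(x) = 6·x^2 + 6·x
  lim(x→∞) f'(x)/g'(x) = lim(x→∞) (6·x^2)/(6·x^2 + 6·x)
  = 1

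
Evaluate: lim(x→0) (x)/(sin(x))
This is a 0/0 indeterminate form.

Apply L'Hôpital's rule: differentiate numerator and denominator separately.
  f(x) = x   ⇒   f'(x) = 1
  g(x) = sin(x)   ⇒   g'(x) = cos(x)
  lim(x→0) f'(x)/g'(x) = lim(x→0) (1)/(cos(x))
  = 1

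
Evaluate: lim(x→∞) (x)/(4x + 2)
This is an ∞/∞ indeterminate form.

Apply L'Hôpital's rule: differentiate numerator and denominator separately.
  f(x) = x   ⇒   f'(x) = 1
  g(x) = 4·x + 2   ⇒   g'(x) = 4
  lim(x→∞) f'(x)/g'(x) = lim(x→∞) (1)/(4)
  = 1/4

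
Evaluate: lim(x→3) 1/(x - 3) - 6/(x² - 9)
This is an ∞-∞ indeterminate form.

Combine fractions or rationalize to convert ∞-∞ to 0/0 form:
  lim(x→3) 1/(x - 3) - 6/(x² - 9) = 1/6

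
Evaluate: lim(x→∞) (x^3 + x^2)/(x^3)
This is an ∞/∞ indeterminate form.

Apply L'Hôpital's rule: differentiate numerator and denominator separately.
  f(x) = x^3 + x^2   ⇒   f'(x) = 3·x^2 + 2·x
  g(x) = x^3   ⇒   g'(x) = 3·x^2
  lim(x→∞) f'(x)/g'(x) = lim(x→∞) (3·x^2 + 2·x)/(3·x^2)
  = 1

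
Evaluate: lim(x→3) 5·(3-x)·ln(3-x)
This is a 0·∞ indeterminate form.

Rewrite 0·∞ as a quotient (0/0 or ∞/∞ form), then apply L'Hôpital's rule:
  lim(x→3) 5·(3-x)·ln(3-x) = 0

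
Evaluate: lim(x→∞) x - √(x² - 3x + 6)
This is an ∞-∞ indeterminate form.

Combine fractions or rationalize to convert ∞-∞ to 0/0 form:
  lim(x→∞) x - √(x² - 3x + 6) = 3/2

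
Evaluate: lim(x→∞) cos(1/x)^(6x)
This is an exponential indeterminate form.

For exponential indeterminate forms, take the natural log:
  Let L = lim(x→∞) cos(1/x)^(6x)
  Then ln(L) = lim(x→∞) [exponent × ln(base)]
  Evaluate using L'Hôpital or standard limits, then exponentiate.
  L = 1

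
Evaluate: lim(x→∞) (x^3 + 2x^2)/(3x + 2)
This is an ∞/∞ indeterminate form.

Apply L'Hôpital's rule: differentiate numerator and denominator separately.
  f(x) = x^3 + 2·x^2   ⇒   f'(x) = 3·x^2 + 4·x
  g(x) = 3·x + 2   ⇒   g'(x) = 3
  lim(x→∞) f'(x)/g'(x) = lim(x→∞) (3·x^2 + 4·x)/(3)
  = ∞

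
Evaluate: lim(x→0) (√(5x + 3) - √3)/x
This is a standard limit.

Factor or rationalize the expression:
  lim(x→0) (√(5x + 3) - √3)/x = 5·sqrt(3)/6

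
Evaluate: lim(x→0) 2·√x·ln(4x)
This is a 0·∞ indeterminate form.

Rewrite 0·∞ as a quotient (0/0 or ∞/∞ form), then apply L'Hôpital's rule:
  lim(x→0) 2·√x·ln(4x) = 0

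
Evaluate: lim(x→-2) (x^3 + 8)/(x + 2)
This is a standard limit.

Factor or rationalize the expression:
  lim(x→-2) (x^3 + 8)/(x + 2) = 12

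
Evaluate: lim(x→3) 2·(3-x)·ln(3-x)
This is a 0·∞ indeterminate form.

Rewrite 0·∞ as a quotient (0/0 or ∞/∞ form), then apply L'Hôpital's rule:
  lim(x→3) 2·(3-x)·ln(3-x) = 0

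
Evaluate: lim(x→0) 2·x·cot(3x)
This is a 0·∞ indeterminate form.

Rewrite 0·∞ as a quotient (0/0 or ∞/∞ form), then apply L'Hôpital's rule:
  lim(x→0) 2·x·cot(3x) = 2/3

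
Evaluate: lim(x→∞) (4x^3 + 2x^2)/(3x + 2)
This is an ∞/∞ indeterminate form.

Apply L'Hôpital's rule: differentiate numerator and denominator separately.
  f(x) = 4·x^3 + 2·x^2   ⇒   f'(x) = 12·x^2 + 4·x
  g(x) = 3·x + 2   ⇒   g'(x) = 3
  lim(x→∞) f'(x)/g'(x) = lim(x→∞) (12·x^2 + 4·x)/(3)
  = ∞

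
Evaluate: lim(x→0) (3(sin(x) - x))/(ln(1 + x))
This is a 0/0 indeterminate form.

Apply L'Hôpital's rule: differentiate numerator and denominator separately.
  f(x) = -3·x + 3·sin(x)   ⇒   f'(x) = 3·cos(x) - 3
  g(x) = ln(x + 1)   ⇒   g'(x) = 1/(x + 1)
  lim(x→0) f'(x)/g'(x) = lim(x→0) (3·cos(x) - 3)/(1/(x + 1))
  = 0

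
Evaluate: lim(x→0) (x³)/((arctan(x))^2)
This is a 0/0 indeterminate form.

Apply L'Hôpital's rule: differentiate numerator and denominator separately.
  f(x) = x^3   ⇒   f'(x) = 3·x^2
  g(x) = atan(x)^2   ⇒   g'(x) = 2·atan(x)/(x^2 + 1)
  lim(x→0) f'(x)/g'(x) = lim(x→0) (3·x^2)/(2·atan(x)/(x^2 + 1))
  = 0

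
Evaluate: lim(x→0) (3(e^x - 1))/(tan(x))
This is a 0/0 indeterminate form.

Apply L'Hôpital's rule: differentiate numerator and denominator separately.
  f(x) = 3·e^(x) - 3   ⇒   f'(x) = 3·e^(x)
  g(x) = tan(x)   ⇒   g'(x) = tan(x)^2 + 1
  lim(x→0) f'(x)/g'(x) = lim(x→0) (3·e^(x))/(tan(x)^2 + 1)
  = 3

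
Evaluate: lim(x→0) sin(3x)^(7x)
This is an exponential indeterminate form.

For exponential indeterminate forms, take the natural log:
  Let L = lim(x→0) sin(3x)^(7x)
  Then ln(L) = lim(x→0) [exponent × ln(base)]
  Evaluate using L'Hôpital or standard limits, then exponentiate.
  L = 1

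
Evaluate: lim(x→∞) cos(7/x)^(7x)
This is an exponential indeterminate form.

For exponential indeterminate forms, take the natural log:
  Let L = lim(x→∞) cos(7/x)^(7x)
  Then ln(L) = lim(x→∞) [exponent × ln(base)]
  Evaluate using L'Hôpital or standard limits, then exponentiate.
  L = 1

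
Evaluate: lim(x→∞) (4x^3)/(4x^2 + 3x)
This is an ∞/∞ indeterminate form.

Apply L'Hôpital's rule: differentiate numerator and denominator separately.
  f(x) = 4·x^3   ⇒   f'(x) = 12·x^2
  g(x) = 4·x^2 + 3·x   ⇒   g'(x) = 8·x + 3
  lim(x→∞) f'(x)/g'(x) = lim(x→∞) (12·x^2)/(8·x + 3)
  = ∞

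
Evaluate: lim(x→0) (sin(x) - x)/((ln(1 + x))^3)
This is a 0/0 indeterminate form.

Apply L'Hôpital's rule: differentiate numerator and denominator separately.
  f(x) = -x + sin(x)   ⇒   f'(x) = cos(x) - 1
  g(x) = ln(x + 1)^3   ⇒   g'(x) = 3·ln(x + 1)^2/(x + 1)
  lim(x→0) f'(x)/g'(x) = lim(x→0) (cos(x) - 1)/(3·ln(x + 1)^2/(x + 1))
  = -1/6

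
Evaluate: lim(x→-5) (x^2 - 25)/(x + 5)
This is a standard limit.

Factor or rationalize the expression:
  lim(x→-5) (x^2 - 25)/(x + 5) = -10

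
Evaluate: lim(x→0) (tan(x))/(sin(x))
This is a 0/0 indeterminate form.

Apply L'Hôpital's rule: differentiate numerator and denominator separately.
  f(x) = tan(x)   ⇒   f'(x) = tan(x)^2 + 1
  g(x) = sin(x)   ⇒   g'(x) = cos(x)
  lim(x→0) f'(x)/g'(x) = lim(x→0) (tan(x)^2 + 1)/(cos(x))
  = 1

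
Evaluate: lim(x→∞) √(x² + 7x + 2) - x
This is an ∞-∞ indeterminate form.

Combine fractions or rationalize to convert ∞-∞ to 0/0 form:
  lim(x→∞) √(x² + 7x + 2) - x = 7/2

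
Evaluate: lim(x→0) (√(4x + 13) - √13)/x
This is a standard limit.

Factor or rationalize the expression:
  lim(x→0) (√(4x + 13) - √13)/x = 2·sqrt(13)/13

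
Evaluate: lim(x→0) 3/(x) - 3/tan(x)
This is an ∞-∞ indeterminate form.

Combine fractions or rationalize to convert ∞-∞ to 0/0 form:
  lim(x→0) 3/(x) - 3/tan(x) = 0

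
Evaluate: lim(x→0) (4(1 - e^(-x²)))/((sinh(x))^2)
This is a 0/0 indeterminate form.

Apply L'Hôpital's rule: differentiate numerator and denominator separately.
  f(x) = 4 - 4·e^(-x^2)   ⇒   f'(x) = 8·x·e^(-x^2)
  g(x) = sinh(x)^2   ⇒   g'(x) = 2·sinh(x)·cosh(x)
  lim(x→0) f'(x)/g'(x) = lim(x→0) (8·x·e^(-x^2))/(2·sinh(x)·cosh(x))
  = 4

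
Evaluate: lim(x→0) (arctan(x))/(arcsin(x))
This is a 0/0 indeterminate form.

Apply L'Hôpital's rule: differentiate numerator and denominator separately.
  f(x) = atan(x)   ⇒   f'(x) = 1/(x^2 + 1)
  g(x) = asin(x)   ⇒   g'(x) = 1/sqrt(1 - x^2)
  lim(x→0) f'(x)/g'(x) = lim(x→0) (1/(x^2 + 1))/(1/sqrt(1 - x^2))
  = 1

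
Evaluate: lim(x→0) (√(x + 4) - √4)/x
This is a standard limit.

Factor or rationalize the expression:
  lim(x→0) (√(x + 4) - √4)/x = 1/4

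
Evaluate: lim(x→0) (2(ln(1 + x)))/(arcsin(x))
This is a 0/0 indeterminate form.

Apply L'Hôpital's rule: differentiate numerator and denominator separately.
  f(x) = 2·ln(x + 1)   ⇒   f'(x) = 2/(x + 1)
  g(x) = asin(x)   ⇒   g'(x) = 1/sqrt(1 - x^2)
  lim(x→0) f'(x)/g'(x) = lim(x→0) (2/(x + 1))/(1/sqrt(1 - x^2))
  = 2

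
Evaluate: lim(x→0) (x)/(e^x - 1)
This is a 0/0 indeterminate form.

Apply L'Hôpital's rule: differentiate numerator and denominator separately.
  f(x) = x   ⇒   f'(x) = 1
  g(x) = e^(x) - 1   ⇒   g'(x) = e^(x)
  lim(x→0) f'(x)/g'(x) = lim(x→0) (1)/(e^(x))
  = 1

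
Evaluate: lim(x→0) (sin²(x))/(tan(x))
This is a 0/0 indeterminate form.

Apply L'Hôpital's rule: differentiate numerator and denominator separately.
  f(x) = sin(x)^2   ⇒   f'(x) = 2·sin(x)·cos(x)
  g(x) = tan(x)   ⇒   g'(x) = tan(x)^2 + 1
  lim(x→0) f'(x)/g'(x) = lim(x→0) (2·sin(x)·cos(x))/(tan(x)^2 + 1)
  = 0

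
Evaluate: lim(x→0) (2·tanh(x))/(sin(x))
This is a 0/0 indeterminate form.

Apply L'Hôpital's rule: differentiate numerator and denominator separately.
  f(x) = 2·tanh(x)   ⇒   f'(x) = 2 - 2·tanh(x)^2
  g(x) = sin(x)   ⇒   g'(x) = cos(x)
  lim(x→0) f'(x)/g'(x) = lim(x→0) (2 - 2·tanh(x)^2)/(cos(x))
  = 2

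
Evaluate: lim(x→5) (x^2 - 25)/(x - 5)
This is a standard limit.

Factor or rationalize the expression:
  lim(x→5) (x^2 - 25)/(x - 5) = 10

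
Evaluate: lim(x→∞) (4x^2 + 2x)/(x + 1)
This is an ∞/∞ indeterminate form.

Apply L'Hôpital's rule: differentiate numerator and denominator separately.
  f(x) = 4·x^2 + 2·x   ⇒   f'(x) = 8·x + 2
  g(x) = x + 1   ⇒   g'(x) = 1
  lim(x→∞) f'(x)/g'(x) = lim(x→∞) (8·x + 2)/(1)
  = ∞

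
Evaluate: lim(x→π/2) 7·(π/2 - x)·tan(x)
This is a 0·∞ indeterminate form.

Rewrite 0·∞ as a quotient (0/0 or ∞/∞ form), then apply L'Hôpital's rule:
  lim(x→π/2) 7·(π/2 - x)·tan(x) = 7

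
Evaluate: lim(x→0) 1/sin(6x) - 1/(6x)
This is an ∞-∞ indeterminate form.

Combine fractions or rationalize to convert ∞-∞ to 0/0 form:
  lim(x→0) 1/sin(6x) - 1/(6x) = 0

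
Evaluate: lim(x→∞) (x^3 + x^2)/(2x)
This is an ∞/∞ indeterminate form.

Apply L'Hôpital's rule: differentiate numerator and denominator separately.
  f(x) = x^3 + x^2   ⇒   f'(x) = 3·x^2 + 2·x
  g(x) = 2·x   ⇒   g'(x) = 2
  lim(x→∞) f'(x)/g'(x) = lim(x→∞) (3·x^2 + 2·x)/(2)
  = ∞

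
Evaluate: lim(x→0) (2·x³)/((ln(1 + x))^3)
This is a 0/0 indeterminate form.

Apply L'Hôpital's rule: differentiate numerator and denominator separately.
  f(x) = 2·x^3   ⇒   f'(x) = 6·x^2
  g(x) = ln(x + 1)^3   ⇒   g'(x) = 3·ln(x + 1)^2/(x + 1)
  lim(x→0) f'(x)/g'(x) = lim(x→0) (6·x^2)/(3·ln(x + 1)^2/(x + 1))
  = 2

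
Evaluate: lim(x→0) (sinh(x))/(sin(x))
This is a 0/0 indeterminate form.

Apply L'Hôpital's rule: differentiate numerator and denominator separately.
  f(x) = sinh(x)   ⇒   f'(x) = cosh(x)
  g(x) = sin(x)   ⇒   g'(x) = cos(x)
  lim(x→0) f'(x)/g'(x) = lim(x→0) (cosh(x))/(cos(x))
  = 1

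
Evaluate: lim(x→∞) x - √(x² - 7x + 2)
This is an ∞-∞ indeterminate form.

Combine fractions or rationalize to convert ∞-∞ to 0/0 form:
  lim(x→∞) x - √(x² - 7x + 2) = 7/2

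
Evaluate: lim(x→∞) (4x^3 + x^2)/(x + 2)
This is an ∞/∞ indeterminate form.

Apply L'Hôpital's rule: differentiate numerator and denominator separately.
  f(x) = 4·x^3 + x^2   ⇒   f'(x) = 12·x^2 + 2·x
  g(x) = x + 2   ⇒   g'(x) = 1
  lim(x→∞) f'(x)/g'(x) = lim(x→∞) (12·x^2 + 2·x)/(1)
  = ∞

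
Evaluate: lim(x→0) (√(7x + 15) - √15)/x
This is a standard limit.

Factor or rationalize the expression:
  lim(x→0) (√(7x + 15) - √15)/x = 7·sqrt(15)/30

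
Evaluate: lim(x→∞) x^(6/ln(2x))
This is an exponential indeterminate form.

For exponential indeterminate forms, take the natural log:
  Let L = lim(x→∞) x^(6/ln(2x))
  Then ln(L) = lim(x→∞) [exponent × ln(base)]
  Evaluate using L'Hôpital or standard limits, then exponentiate.
  L = e^(6)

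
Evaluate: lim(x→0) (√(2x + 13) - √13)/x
This is a standard limit.

Factor or rationalize the expression:
  lim(x→0) (√(2x + 13) - √13)/x = sqrt(13)/13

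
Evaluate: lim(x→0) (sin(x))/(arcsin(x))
This is a 0/0 indeterminate form.

Apply L'Hôpital's rule: differentiate numerator and denominator separately.
  f(x) = sin(x)   ⇒   f'(x) = cos(x)
  g(x) = asin(x)   ⇒   g'(x) = 1/sqrt(1 - x^2)
  lim(x→0) f'(x)/g'(x) = lim(x→0) (cos(x))/(1/sqrt(1 - x^2))
  = 1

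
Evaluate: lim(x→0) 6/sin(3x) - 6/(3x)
This is an ∞-∞ indeterminate form.

Combine fractions or rationalize to convert ∞-∞ to 0/0 form:
  lim(x→0) 6/sin(3x) - 6/(3x) = 0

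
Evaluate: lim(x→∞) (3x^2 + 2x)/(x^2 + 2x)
This is an ∞/∞ indeterminate form.

Apply L'Hôpital's rule: differentiate numerator and denominator separately.
  f(x) = 3·x^2 + 2·x   ⇒   f'(x) = 6·x + 2
  g(x) = x^2 + 2·x   ⇒   g'(x) = 2·x + 2
  lim(x→∞) f'(x)/g'(x) = lim(x→∞) (6·x + 2)/(2·x + 2)
  = 3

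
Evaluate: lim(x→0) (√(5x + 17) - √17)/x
This is a standard limit.

Factor or rationalize the expression:
  lim(x→0) (√(5x + 17) - √17)/x = 5·sqrt(17)/34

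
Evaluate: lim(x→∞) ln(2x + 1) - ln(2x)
This is an ∞-∞ indeterminate form.

Combine fractions or rationalize to convert ∞-∞ to 0/0 form:
  lim(x→∞) ln(2x + 1) - ln(2x) = 0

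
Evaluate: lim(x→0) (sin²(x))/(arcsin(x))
This is a 0/0 indeterminate form.

Apply L'Hôpital's rule: differentiate numerator and denominator separately.
  f(x) = sin(x)^2   ⇒   f'(x) = 2·sin(x)·cos(x)
  g(x) = asin(x)   ⇒   g'(x) = 1/sqrt(1 - x^2)
  lim(x→0) f'(x)/g'(x) = lim(x→0) (2·sin(x)·cos(x))/(1/sqrt(1 - x^2))
  = 0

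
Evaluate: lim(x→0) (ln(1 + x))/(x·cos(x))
This is a 0/0 indeterminate form.

Apply L'Hôpital's rule: differentiate numerator and denominator separately.
  f(x) = ln(x + 1)   ⇒   f'(x) = 1/(x + 1)
  g(x) = x·cos(x)   ⇒   g'(x) = -x·sin(x) + cos(x)
  lim(x→0) f'(x)/g'(x) = lim(x→0) (1/(x + 1))/(-x·sin(x) + cos(x))
  = 1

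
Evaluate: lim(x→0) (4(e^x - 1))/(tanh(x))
This is a 0/0 indeterminate form.

Apply L'Hôpital's rule: differentiate numerator and denominator separately.
  f(x) = 4·e^(x) - 4   ⇒   f'(x) = 4·e^(x)
  g(x) = tanh(x)   ⇒   g'(x) = 1 - tanh(x)^2
  lim(x→0) f'(x)/g'(x) = lim(x→0) (4·e^(x))/(1 - tanh(x)^2)
  = 4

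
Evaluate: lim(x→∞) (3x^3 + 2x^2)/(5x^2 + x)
This is an ∞/∞ indeterminate form.

Apply L'Hôpital's rule: differentiate numerator and denominator separately.
  f(x) = 3·x^3 + 2·x^2   ⇒   f'(x) = 9·x^2 + 4·x
  g(x) = 5·x^2 + x   ⇒   g'(x) = 10·x + 1
  lim(x→∞) f'(x)/g'(x) = lim(x→∞) (9·x^2 + 4·x)/(10·x + 1)
  = ∞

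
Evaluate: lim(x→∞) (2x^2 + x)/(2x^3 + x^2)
This is an ∞/∞ indeterminate form.

Apply L'Hôpital's rule: differentiate numerator and denominator separately.
  f(x) = 2·x^2 + x   ⇒   f'(x) = 4·x + 1
  g(x) = 2·x^3 + x^2   ⇒   g'(x) = 6·x^2 + 2·x
  lim(x→∞) f'(x)/g'(x) = lim(x→∞) (4·x + 1)/(6·x^2 + 2·x)
  = 0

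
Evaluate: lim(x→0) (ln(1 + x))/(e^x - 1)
This is a 0/0 indeterminate form.

Apply L'Hôpital's rule: differentiate numerator and denominator separately.
  f(x) = ln(x + 1)   ⇒   f'(x) = 1/(x + 1)
  g(x) = e^(x) - 1   ⇒   g'(x) = e^(x)
  lim(x→0) f'(x)/g'(x) = lim(x→0) (1/(x + 1))/(e^(x))
  = 1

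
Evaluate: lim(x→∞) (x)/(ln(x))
This is an ∞/∞ indeterminate form.

Apply L'Hôpital's rule: differentiate numerator and denominator separately.
  f(x) = x   ⇒   f'(x) = 1
  g(x) = ln(x)   ⇒   g'(x) = 1/x
  lim(x→∞) f'(x)/g'(x) = lim(x→∞) (1)/(1/x)
  = ∞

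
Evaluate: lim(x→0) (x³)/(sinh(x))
This is a 0/0 indeterminate form.

Apply L'Hôpital's rule: differentiate numerator and denominator separately.
  f(x) = x^3   ⇒   f'(x) = 3·x^2
  g(x) = sinh(x)   ⇒   g'(x) = cosh(x)
  lim(x→0) f'(x)/g'(x) = lim(x→0) (3·x^2)/(cosh(x))
  = 0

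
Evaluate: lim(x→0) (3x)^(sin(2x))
This is an exponential indeterminate form.

For exponential indeterminate forms, take the natural log:
  Let L = lim(x→0) (3x)^(sin(2x))
  Then ln(L) = lim(x→0) [exponent × ln(base)]
  Evaluate using L'Hôpital or standard limits, then exponentiate.
  L = 1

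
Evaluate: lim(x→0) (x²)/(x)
This is a 0/0 indeterminate form.

Apply L'Hôpital's rule: differentiate numerator and denominator separately.
  f(x) = x^2   ⇒   f'(x) = 2·x
  g(x) = x   ⇒   g'(x) = 1
  lim(x→0) f'(x)/g'(x) = lim(x→0) (2·x)/(1)
  = 0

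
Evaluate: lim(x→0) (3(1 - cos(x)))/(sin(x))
This is a 0/0 indeterminate form.

Apply L'Hôpital's rule: differentiate numerator and denominator separately.
  f(x) = 3 - 3·cos(x)   ⇒   f'(x) = 3·sin(x)
  g(x) = sin(x)   ⇒   g'(x) = cos(x)
  lim(x→0) f'(x)/g'(x) = lim(x→0) (3·sin(x))/(cos(x))
  = 0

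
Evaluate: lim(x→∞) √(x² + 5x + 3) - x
This is an ∞-∞ indeterminate form.

Combine fractions or rationalize to convert ∞-∞ to 0/0 form:
  lim(x→∞) √(x² + 5x + 3) - x = 5/2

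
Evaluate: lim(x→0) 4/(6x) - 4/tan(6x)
This is an ∞-∞ indeterminate form.

Combine fractions or rationalize to convert ∞-∞ to 0/0 form:
  lim(x→0) 4/(6x) - 4/tan(6x) = 0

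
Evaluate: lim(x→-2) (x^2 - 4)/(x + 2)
This is a standard limit.

Factor or rationalize the expression:
  lim(x→-2) (x^2 - 4)/(x + 2) = -4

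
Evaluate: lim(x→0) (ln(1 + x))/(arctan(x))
This is a 0/0 indeterminate form.

Apply L'Hôpital's rule: differentiate numerator and denominator separately.
  f(x) = ln(x + 1)   ⇒   f'(x) = 1/(x + 1)
  g(x) = atan(x)   ⇒   g'(x) = 1/(x^2 + 1)
  lim(x→0) f'(x)/g'(x) = lim(x→0) (1/(x + 1))/(1/(x^2 + 1))
  = 1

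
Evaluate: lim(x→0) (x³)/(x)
This is a 0/0 indeterminate form.

Apply L'Hôpital's rule: differentiate numerator and denominator separately.
  f(x) = x^3   ⇒   f'(x) = 3·x^2
  g(x) = x   ⇒   g'(x) = 1
  lim(x→0) f'(x)/g'(x) = lim(x→0) (3·x^2)/(1)
  = 0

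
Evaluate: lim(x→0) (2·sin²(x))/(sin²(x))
This is a 0/0 indeterminate form.

Apply L'Hôpital's rule: differentiate numerator and denominator separately.
  f(x) = 2·sin(x)^2   ⇒   f'(x) = 4·sin(x)·cos(x)
  g(x) = sin(x)^2   ⇒   g'(x) = 2·sin(x)·cos(x)
  lim(x→0) f'(x)/g'(x) = lim(x→0) (4·sin(x)·cos(x))/(2·sin(x)·cos(x))
  = 2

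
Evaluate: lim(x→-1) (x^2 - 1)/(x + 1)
This is a standard limit.

Factor or rationalize the expression:
  lim(x→-1) (x^2 - 1)/(x + 1) = -2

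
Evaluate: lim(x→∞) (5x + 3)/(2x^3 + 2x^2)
This is an ∞/∞ indeterminate form.

Apply L'Hôpital's rule: differentiate numerator and denominator separately.
  f(x) = 5·x + 3   ⇒   f'(x) = 5
  g(x) = 2·x^3 + 2·x^2   ⇒   g'(x) = 6·x^2 + 4·x
  lim(x→∞) f'(x)/g'(x) = lim(x→∞) (5)/(6·x^2 + 4·x)
  = 0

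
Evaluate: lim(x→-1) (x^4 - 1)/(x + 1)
This is a standard limit.

Factor or rationalize the expression:
  lim(x→-1) (x^4 - 1)/(x + 1) = -4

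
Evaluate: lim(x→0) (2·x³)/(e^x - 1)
This is a 0/0 indeterminate form.

Apply L'Hôpital's rule: differentiate numerator and denominator separately.
  f(x) = 2·x^3   ⇒   f'(x) = 6·x^2
  g(x) = e^(x) - 1   ⇒   g'(x) = e^(x)
  lim(x→0) f'(x)/g'(x) = lim(x→0) (6·x^2)/(e^(x))
  = 0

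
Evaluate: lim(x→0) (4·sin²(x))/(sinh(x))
This is a 0/0 indeterminate form.

Apply L'Hôpital's rule: differentiate numerator and denominator separately.
  f(x) = 4·sin(x)^2   ⇒   f'(x) = 8·sin(x)·cos(x)
  g(x) = sinh(x)   ⇒   g'(x) = cosh(x)
  lim(x→0) f'(x)/g'(x) = lim(x→0) (8·sin(x)·cos(x))/(cosh(x))
  = 0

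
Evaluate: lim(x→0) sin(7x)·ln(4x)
This is a 0·∞ indeterminate form.

Rewrite 0·∞ as a quotient (0/0 or ∞/∞ form), then apply L'Hôpital's rule:
  lim(x→0) sin(7x)·ln(4x) = 0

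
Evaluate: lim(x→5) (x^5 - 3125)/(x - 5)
This is a standard limit.

Factor or rationalize the expression:
  lim(x→5) (x^5 - 3125)/(x - 5) = 3125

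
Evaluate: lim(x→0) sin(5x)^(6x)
This is an exponential indeterminate form.

For exponential indeterminate forms, take the natural log:
  Let L = lim(x→0) sin(5x)^(6x)
  Then ln(L) = lim(x→0) [exponent × ln(base)]
  Evaluate using L'Hôpital or standard limits, then exponentiate.
  L = 1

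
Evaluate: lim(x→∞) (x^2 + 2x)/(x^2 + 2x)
This is an ∞/∞ indeterminate form.

Apply L'Hôpital's rule: differentiate numerator and denominator separately.
  f(x) = x^2 + 2·x   ⇒   f'(x) = 2·x + 2
  g(x) = x^2 + 2·x   ⇒   g'(x) = 2·x + 2
  lim(x→∞) f'(x)/g'(x) = lim(x→∞) (2·x + 2)/(2·x + 2)
  = 1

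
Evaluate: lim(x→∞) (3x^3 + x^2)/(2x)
This is an ∞/∞ indeterminate form.

Apply L'Hôpital's rule: differentiate numerator and denominator separately.
  f(x) = 3·x^3 + x^2   ⇒   f'(x) = 9·x^2 + 2·x
  g(x) = 2·x   ⇒   g'(x) = 2
  lim(x→∞) f'(x)/g'(x) = lim(x→∞) (9·x^2 + 2·x)/(2)
  = ∞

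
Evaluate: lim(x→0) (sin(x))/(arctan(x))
This is a 0/0 indeterminate form.

Apply L'Hôpital's rule: differentiate numerator and denominator separately.
  f(x) = sin(x)   ⇒   f'(x) = cos(x)
  g(x) = atan(x)   ⇒   g'(x) = 1/(x^2 + 1)
  lim(x→0) f'(x)/g'(x) = lim(x→0) (cos(x))/(1/(x^2 + 1))
  = 1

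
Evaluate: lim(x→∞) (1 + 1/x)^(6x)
This is an exponential indeterminate form.

For exponential indeterminate forms, take the natural log:
  Let L = lim(x→∞) (1 + 1/x)^(6x)
  Then ln(L) = lim(x→∞) [exponent × ln(base)]
  Evaluate using L'Hôpital or standard limits, then exponentiate.
  L = e^(6)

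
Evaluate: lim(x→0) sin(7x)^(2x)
This is an exponential indeterminate form.

For exponential indeterminate forms, take the natural log:
  Let L = lim(x→0) sin(7x)^(2x)
  Then ln(L) = lim(x→0) [exponent × ln(base)]
  Evaluate using L'Hôpital or standard limits, then exponentiate.
  L = 1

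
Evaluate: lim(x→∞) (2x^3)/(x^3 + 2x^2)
This is an ∞/∞ indeterminate form.

Apply L'Hôpital's rule: differentiate numerator and denominator separately.
  f(x) = 2·x^3   ⇒   f'(x) = 6·x^2
  g(x) = x^3 + 2·x^2   ⇒   g'(x) = 3·x^2 + 4·x
  lim(x→∞) f'(x)/g'(x) = lim(x→∞) (6·x^2)/(3·x^2 + 4·x)
  = 2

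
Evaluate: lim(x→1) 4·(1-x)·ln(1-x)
This is a 0·∞ indeterminate form.

Rewrite 0·∞ as a quotient (0/0 or ∞/∞ form), then apply L'Hôpital's rule:
  lim(x→1) 4·(1-x)·ln(1-x) = 0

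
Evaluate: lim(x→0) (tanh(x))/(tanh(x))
This is a 0/0 indeterminate form.

Apply L'Hôpital's rule: differentiate numerator and denominator separately.
  f(x) = tanh(x)   ⇒   f'(x) = 1 - tanh(x)^2
  g(x) = tanh(x)   ⇒   g'(x) = 1 - tanh(x)^2
  lim(x→0) f'(x)/g'(x) = lim(x→0) (1 - tanh(x)^2)/(1 - tanh(x)^2)
  = 1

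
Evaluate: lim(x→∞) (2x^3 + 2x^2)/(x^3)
This is an ∞/∞ indeterminate form.

Apply L'Hôpital's rule: differentiate numerator and denominator separately.
  f(x) = 2·x^3 + 2·x^2   ⇒   f'(x) = 6·x^2 + 4·x
  g(x) = x^3   ⇒   g'(x) = 3·x^2
  lim(x→∞) f'(x)/g'(x) = lim(x→∞) (6·x^2 + 4·x)/(3·x^2)
  = 2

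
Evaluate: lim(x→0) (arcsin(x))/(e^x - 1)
This is a 0/0 indeterminate form.

Apply L'Hôpital's rule: differentiate numerator and denominator separately.
  f(x) = asin(x)   ⇒   f'(x) = 1/sqrt(1 - x^2)
  g(x) = e^(x) - 1   ⇒   g'(x) = e^(x)
  lim(x→0) f'(x)/g'(x) = lim(x→0) (1/sqrt(1 - x^2))/(e^(x))
  = 1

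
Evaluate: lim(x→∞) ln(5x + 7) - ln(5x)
This is an ∞-∞ indeterminate form.

Combine fractions or rationalize to convert ∞-∞ to 0/0 form:
  lim(x→∞) ln(5x + 7) - ln(5x) = 0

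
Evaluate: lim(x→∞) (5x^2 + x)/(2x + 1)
This is an ∞/∞ indeterminate form.

Apply L'Hôpital's rule: differentiate numerator and denominator separately.
  f(x) = 5·x^2 + x   ⇒   f'(x) = 10·x + 1
  g(x) = 2·x + 1   ⇒   g'(x) = 2
  lim(x→∞) f'(x)/g'(x) = lim(x→∞) (10·x + 1)/(2)
  = ∞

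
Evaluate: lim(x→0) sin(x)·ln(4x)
This is a 0·∞ indeterminate form.

Rewrite 0·∞ as a quotient (0/0 or ∞/∞ form), then apply L'Hôpital's rule:
  lim(x→0) sin(x)·ln(4x) = 0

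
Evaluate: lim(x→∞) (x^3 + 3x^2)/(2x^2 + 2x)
This is an ∞/∞ indeterminate form.

Apply L'Hôpital's rule: differentiate numerator and denominator separately.
  f(x) = x^3 + 3·x^2   ⇒   f'(x) = 3·x^2 + 6·x
  g(x) = 2·x^2 + 2·x   ⇒   g'(x) = 4·x + 2
  lim(x→∞) f'(x)/g'(x) = lim(x→∞) (3·x^2 + 6·x)/(4·x + 2)
  = ∞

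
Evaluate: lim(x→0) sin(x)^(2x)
This is an exponential indeterminate form.

For exponential indeterminate forms, take the natural log:
  Let L = lim(x→0) sin(x)^(2x)
  Then ln(L) = lim(x→0) [exponent × ln(base)]
  Evaluate using L'Hôpital or standard limits, then exponentiate.
  L = 1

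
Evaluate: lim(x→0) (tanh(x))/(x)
This is a 0/0 indeterminate form.

Apply L'Hôpital's rule: differentiate numerator and denominator separately.
  f(x) = tanh(x)   ⇒   f'(x) = 1 - tanh(x)^2
  g(x) = x   ⇒   g'(x) = 1
  lim(x→0) f'(x)/g'(x) = lim(x→0) (1 - tanh(x)^2)/(1)
  = 1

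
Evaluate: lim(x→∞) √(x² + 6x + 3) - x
This is an ∞-∞ indeterminate form.

Combine fractions or rationalize to convert ∞-∞ to 0/0 form:
  lim(x→∞) √(x² + 6x + 3) - x = 3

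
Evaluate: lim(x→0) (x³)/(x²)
This is a 0/0 indeterminate form.

Apply L'Hôpital's rule: differentiate numerator and denominator separately.
  f(x) = x^3   ⇒   f'(x) = 3·x^2
  g(x) = x^2   ⇒   g'(x) = 2·x
  lim(x→0) f'(x)/g'(x) = lim(x→0) (3·x^2)/(2·x)
  = 0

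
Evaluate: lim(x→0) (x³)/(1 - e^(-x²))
This is a 0/0 indeterminate form.

Apply L'Hôpital's rule: differentiate numerator and denominator separately.
  f(x) = x^3   ⇒   f'(x) = 3·x^2
  g(x) = 1 - e^(-x^2)   ⇒   g'(x) = 2·x·e^(-x^2)
  lim(x→0) f'(x)/g'(x) = lim(x→0) (3·x^2)/(2·x·e^(-x^2))
  = 0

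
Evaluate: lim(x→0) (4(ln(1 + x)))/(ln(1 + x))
This is a 0/0 indeterminate form.

Apply L'Hôpital's rule: differentiate numerator and denominator separately.
  f(x) = 4·ln(x + 1)   ⇒   f'(x) = 4/(x + 1)
  g(x) = ln(x + 1)   ⇒   g'(x) = 1/(x + 1)
  lim(x→0) f'(x)/g'(x) = lim(x→0) (4/(x + 1))/(1/(x + 1))
  = 4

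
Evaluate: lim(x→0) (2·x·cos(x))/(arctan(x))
This is a 0/0 indeterminate form.

Apply L'Hôpital's rule: differentiate numerator and denominator separately.
  f(x) = 2·x·cos(x)   ⇒   f'(x) = -2·x·sin(x) + 2·cos(x)
  g(x) = atan(x)   ⇒   g'(x) = 1/(x^2 + 1)
  lim(x→0) f'(x)/g'(x) = lim(x→0) (-2·x·sin(x) + 2·cos(x))/(1/(x^2 + 1))
  = 2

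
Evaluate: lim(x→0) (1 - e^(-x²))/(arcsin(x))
This is a 0/0 indeterminate form.

Apply L'Hôpital's rule: differentiate numerator and denominator separately.
  f(x) = 1 - e^(-x^2)   ⇒   f'(x) = 2·x·e^(-x^2)
  g(x) = asin(x)   ⇒   g'(x) = 1/sqrt(1 - x^2)
  lim(x→0) f'(x)/g'(x) = lim(x→0) (2·x·e^(-x^2))/(1/sqrt(1 - x^2))
  = 0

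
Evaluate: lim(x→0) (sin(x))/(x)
This is a 0/0 indeterminate form.

Apply L'Hôpital's rule: differentiate numerator and denominator separately.
  f(x) = sin(x)   ⇒   f'(x) = cos(x)
  g(x) = x   ⇒   g'(x) = 1
  lim(x→0) f'(x)/g'(x) = lim(x→0) (cos(x))/(1)
  = 1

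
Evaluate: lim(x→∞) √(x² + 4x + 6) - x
This is an ∞-∞ indeterminate form.

Combine fractions or rationalize to convert ∞-∞ to 0/0 form:
  lim(x→∞) √(x² + 4x + 6) - x = 2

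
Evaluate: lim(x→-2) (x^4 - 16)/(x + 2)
This is a standard limit.

Factor or rationalize the expression:
  lim(x→-2) (x^4 - 16)/(x + 2) = -32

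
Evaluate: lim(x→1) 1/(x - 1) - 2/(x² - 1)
This is an ∞-∞ indeterminate form.

Combine fractions or rationalize to convert ∞-∞ to 0/0 form:
  lim(x→1) 1/(x - 1) - 2/(x² - 1) = 1/2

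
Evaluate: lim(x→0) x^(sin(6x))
This is an exponential indeterminate form.

For exponential indeterminate forms, take the natural log:
  Let L = lim(x→0) x^(sin(6x))
  Then ln(L) = lim(x→0) [exponent × ln(base)]
  Evaluate using L'Hôpital or standard limits, then exponentiate.
  L = 1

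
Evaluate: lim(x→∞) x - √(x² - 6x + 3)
This is an ∞-∞ indeterminate form.

Combine fractions or rationalize to convert ∞-∞ to 0/0 form:
  lim(x→∞) x - √(x² - 6x + 3) = 3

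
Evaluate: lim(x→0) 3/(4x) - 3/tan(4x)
This is an ∞-∞ indeterminate form.

Combine fractions or rationalize to convert ∞-∞ to 0/0 form:
  lim(x→0) 3/(4x) - 3/tan(4x) = 0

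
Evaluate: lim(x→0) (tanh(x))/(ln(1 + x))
This is a 0/0 indeterminate form.

Apply L'Hôpital's rule: differentiate numerator and denominator separately.
  f(x) = tanh(x)   ⇒   f'(x) = 1 - tanh(x)^2
  g(x) = ln(x + 1)   ⇒   g'(x) = 1/(x + 1)
  lim(x→0) f'(x)/g'(x) = lim(x→0) (1 - tanh(x)^2)/(1/(x + 1))
  = 1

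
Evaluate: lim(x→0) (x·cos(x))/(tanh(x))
This is a 0/0 indeterminate form.

Apply L'Hôpital's rule: differentiate numerator and denominator separately.
  f(x) = x·cos(x)   ⇒   f'(x) = -x·sin(x) + cos(x)
  g(x) = tanh(x)   ⇒   g'(x) = 1 - tanh(x)^2
  lim(x→0) f'(x)/g'(x) = lim(x→0) (-x·sin(x) + cos(x))/(1 - tanh(x)^2)
  = 1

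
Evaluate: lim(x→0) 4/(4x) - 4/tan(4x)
This is an ∞-∞ indeterminate form.

Combine fractions or rationalize to convert ∞-∞ to 0/0 form:
  lim(x→0) 4/(4x) - 4/tan(4x) = 0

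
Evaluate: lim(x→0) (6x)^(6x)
This is an exponential indeterminate form.

For exponential indeterminate forms, take the natural log:
  Let L = lim(x→0) (6x)^(6x)
  Then ln(L) = lim(x→0) [exponent × ln(base)]
  Evaluate using L'Hôpital or standard limits, then exponentiate.
  L = 1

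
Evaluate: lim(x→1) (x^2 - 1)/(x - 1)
This is a standard limit.

Factor or rationalize the expression:
  lim(x→1) (x^2 - 1)/(x - 1) = 2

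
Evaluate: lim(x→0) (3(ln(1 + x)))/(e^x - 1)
This is a 0/0 indeterminate form.

Apply L'Hôpital's rule: differentiate numerator and denominator separately.
  f(x) = 3·ln(x + 1)   ⇒   f'(x) = 3/(x + 1)
  g(x) = e^(x) - 1   ⇒   g'(x) = e^(x)
  lim(x→0) f'(x)/g'(x) = lim(x→0) (3/(x + 1))/(e^(x))
  = 3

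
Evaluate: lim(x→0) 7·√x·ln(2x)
This is a 0·∞ indeterminate form.

Rewrite 0·∞ as a quotient (0/0 or ∞/∞ form), then apply L'Hôpital's rule:
  lim(x→0) 7·√x·ln(2x) = 0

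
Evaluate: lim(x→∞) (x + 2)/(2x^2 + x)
This is an ∞/∞ indeterminate form.

Apply L'Hôpital's rule: differentiate numerator and denominator separately.
  f(x) = x + 2   ⇒   f'(x) = 1
  g(x) = 2·x^2 + x   ⇒   g'(x) = 4·x + 1
  lim(x→∞) f'(x)/g'(x) = lim(x→∞) (1)/(4·x + 1)
  = 0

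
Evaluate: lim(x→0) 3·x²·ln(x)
This is a 0·∞ indeterminate form.

Rewrite 0·∞ as a quotient (0/0 or ∞/∞ form), then apply L'Hôpital's rule:
  lim(x→0) 3·x²·ln(x) = 0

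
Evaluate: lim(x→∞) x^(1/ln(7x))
This is an exponential indeterminate form.

For exponential indeterminate forms, take the natural log:
  Let L = lim(x→∞) x^(1/ln(7x))
  Then ln(L) = lim(x→∞) [exponent × ln(base)]
  Evaluate using L'Hôpital or standard limits, then exponentiate.
  L = e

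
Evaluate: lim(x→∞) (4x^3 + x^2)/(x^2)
This is an ∞/∞ indeterminate form.

Apply L'Hôpital's rule: differentiate numerator and denominator separately.
  f(x) = 4·x^3 + x^2   ⇒   f'(x) = 12·x^2 + 2·x
  g(x) = x^2   ⇒   g'(x) = 2·x
  lim(x→∞) f'(x)/g'(x) = lim(x→∞) (12·x^2 + 2·x)/(2·x)
  = ∞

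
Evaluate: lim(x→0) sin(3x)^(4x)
This is an exponential indeterminate form.

For exponential indeterminate forms, take the natural log:
  Let L = lim(x→0) sin(3x)^(4x)
  Then ln(L) = lim(x→0) [exponent × ln(base)]
  Evaluate using L'Hôpital or standard limits, then exponentiate.
  L = 1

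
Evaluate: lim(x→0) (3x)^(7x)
This is an exponential indeterminate form.

For exponential indeterminate forms, take the natural log:
  Let L = lim(x→0) (3x)^(7x)
  Then ln(L) = lim(x→0) [exponent × ln(base)]
  Evaluate using L'Hôpital or standard limits, then exponentiate.
  L = 1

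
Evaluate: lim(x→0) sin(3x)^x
This is an exponential indeterminate form.

For exponential indeterminate forms, take the natural log:
  Let L = lim(x→0) sin(3x)^x
  Then ln(L) = lim(x→0) [exponent × ln(base)]
  Evaluate using L'Hôpital or standard limits, then exponentiate.
  L = 1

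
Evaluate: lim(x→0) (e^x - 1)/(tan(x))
This is a 0/0 indeterminate form.

Apply L'Hôpital's rule: differentiate numerator and denominator separately.
  f(x) = e^(x) - 1   ⇒   f'(x) = e^(x)
  g(x) = tan(x)   ⇒   g'(x) = tan(x)^2 + 1
  lim(x→0) f'(x)/g'(x) = lim(x→0) (e^(x))/(tan(x)^2 + 1)
  = 1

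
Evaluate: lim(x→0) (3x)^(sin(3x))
This is an exponential indeterminate form.

For exponential indeterminate forms, take the natural log:
  Let L = lim(x→0) (3x)^(sin(3x))
  Then ln(L) = lim(x→0) [exponent × ln(base)]
  Evaluate using L'Hôpital or standard limits, then exponentiate.
  L = 1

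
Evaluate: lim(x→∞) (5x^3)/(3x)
This is an ∞/∞ indeterminate form.

Apply L'Hôpital's rule: differentiate numerator and denominator separately.
  f(x) = 5·x^3   ⇒   f'(x) = 15·x^2
  g(x) = 3·x   ⇒   g'(x) = 3
  lim(x→∞) f'(x)/g'(x) = lim(x→∞) (15·x^2)/(3)
  = ∞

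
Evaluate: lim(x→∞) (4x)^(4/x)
This is an exponential indeterminate form.

For exponential indeterminate forms, take the natural log:
  Let L = lim(x→∞) (4x)^(4/x)
  Then ln(L) = lim(x→∞) [exponent × ln(base)]
  Evaluate using L'Hôpital or standard limits, then exponentiate.
  L = 1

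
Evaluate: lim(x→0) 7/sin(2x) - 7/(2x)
This is an ∞-∞ indeterminate form.

Combine fractions or rationalize to convert ∞-∞ to 0/0 form:
  lim(x→0) 7/sin(2x) - 7/(2x) = 0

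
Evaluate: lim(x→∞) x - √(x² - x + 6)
This is an ∞-∞ indeterminate form.

Combine fractions or rationalize to convert ∞-∞ to 0/0 form:
  lim(x→∞) x - √(x² - x + 6) = 1/2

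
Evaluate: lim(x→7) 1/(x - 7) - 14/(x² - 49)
This is an ∞-∞ indeterminate form.

Combine fractions or rationalize to convert ∞-∞ to 0/0 form:
  lim(x→7) 1/(x - 7) - 14/(x² - 49) = 1/14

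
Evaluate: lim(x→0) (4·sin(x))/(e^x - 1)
This is a 0/0 indeterminate form.

Apply L'Hôpital's rule: differentiate numerator and denominator separately.
  f(x) = 4·sin(x)   ⇒   f'(x) = 4·cos(x)
  g(x) = e^(x) - 1   ⇒   g'(x) = e^(x)
  lim(x→0) f'(x)/g'(x) = lim(x→0) (4·cos(x))/(e^(x))
  = 4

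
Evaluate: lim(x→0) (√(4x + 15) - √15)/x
This is a standard limit.

Factor or rationalize the expression:
  lim(x→0) (√(4x + 15) - √15)/x = 2·sqrt(15)/15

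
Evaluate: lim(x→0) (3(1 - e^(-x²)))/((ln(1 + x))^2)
This is a 0/0 indeterminate form.

Apply L'Hôpital's rule: differentiate numerator and denominator separately.
  f(x) = 3 - 3·e^(-x^2)   ⇒   f'(x) = 6·x·e^(-x^2)
  g(x) = ln(x + 1)^2   ⇒   g'(x) = 2·ln(x + 1)/(x + 1)
  lim(x→0) f'(x)/g'(x) = lim(x→0) (6·x·e^(-x^2))/(2·ln(x + 1)/(x + 1))
  = 3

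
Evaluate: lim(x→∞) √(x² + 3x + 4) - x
This is an ∞-∞ indeterminate form.

Combine fractions or rationalize to convert ∞-∞ to 0/0 form:
  lim(x→∞) √(x² + 3x + 4) - x = 3/2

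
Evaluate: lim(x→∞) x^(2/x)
This is an exponential indeterminate form.

For exponential indeterminate forms, take the natural log:
  Let L = lim(x→∞) x^(2/x)
  Then ln(L) = lim(x→∞) [exponent × ln(base)]
  Evaluate using L'Hôpital or standard limits, then exponentiate.
  L = 1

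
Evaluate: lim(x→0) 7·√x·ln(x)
This is a 0·∞ indeterminate form.

Rewrite 0·∞ as a quotient (0/0 or ∞/∞ form), then apply L'Hôpital's rule:
  lim(x→0) 7·√x·ln(x) = 0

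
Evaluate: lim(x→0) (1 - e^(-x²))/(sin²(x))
This is a 0/0 indeterminate form.

Apply L'Hôpital's rule: differentiate numerator and denominator separately.
  f(x) = 1 - e^(-x^2)   ⇒   f'(x) = 2·x·e^(-x^2)
  g(x) = sin(x)^2   ⇒   g'(x) = 2·sin(x)·cos(x)
  lim(x→0) f'(x)/g'(x) = lim(x→0) (2·x·e^(-x^2))/(2·sin(x)·cos(x))
  = 1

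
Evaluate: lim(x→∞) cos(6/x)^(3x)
This is an exponential indeterminate form.

For exponential indeterminate forms, take the natural log:
  Let L = lim(x→∞) cos(6/x)^(3x)
  Then ln(L) = lim(x→∞) [exponent × ln(base)]
  Evaluate using L'Hôpital or standard limits, then exponentiate.
  L = 1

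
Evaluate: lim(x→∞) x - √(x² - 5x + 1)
This is an ∞-∞ indeterminate form.

Combine fractions or rationalize to convert ∞-∞ to 0/0 form:
  lim(x→∞) x - √(x² - 5x + 1) = 5/2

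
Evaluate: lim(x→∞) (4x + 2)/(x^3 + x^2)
This is an ∞/∞ indeterminate form.

Apply L'Hôpital's rule: differentiate numerator and denominator separately.
  f(x) = 4·x + 2   ⇒   f'(x) = 4
  g(x) = x^3 + x^2   ⇒   g'(x) = 3·x^2 + 2·x
  lim(x→∞) f'(x)/g'(x) = lim(x→∞) (4)/(3·x^2 + 2·x)
  = 0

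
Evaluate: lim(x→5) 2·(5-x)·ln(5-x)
This is a 0·∞ indeterminate form.

Rewrite 0·∞ as a quotient (0/0 or ∞/∞ form), then apply L'Hôpital's rule:
  lim(x→5) 2·(5-x)·ln(5-x) = 0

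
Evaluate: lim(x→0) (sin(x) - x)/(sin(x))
This is a 0/0 indeterminate form.

Apply L'Hôpital's rule: differentiate numerator and denominator separately.
  f(x) = -x + sin(x)   ⇒   f'(x) = cos(x) - 1
  g(x) = sin(x)   ⇒   g'(x) = cos(x)
  lim(x→0) f'(x)/g'(x) = lim(x→0) (cos(x) - 1)/(cos(x))
  = 0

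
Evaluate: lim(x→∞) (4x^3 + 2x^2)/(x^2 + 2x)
This is an ∞/∞ indeterminate form.

Apply L'Hôpital's rule: differentiate numerator and denominator separately.
  f(x) = 4·x^3 + 2·x^2   ⇒   f'(x) = 12·x^2 + 4·x
  g(x) = x^2 + 2·x   ⇒   g'(x) = 2·x + 2
  lim(x→∞) f'(x)/g'(x) = lim(x→∞) (12·x^2 + 4·x)/(2·x + 2)
  = ∞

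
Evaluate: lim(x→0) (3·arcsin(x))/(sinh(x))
This is a 0/0 indeterminate form.

Apply L'Hôpital's rule: differentiate numerator and denominator separately.
  f(x) = 3·asin(x)   ⇒   f'(x) = 3/sqrt(1 - x^2)
  g(x) = sinh(x)   ⇒   g'(x) = cosh(x)
  lim(x→0) f'(x)/g'(x) = lim(x→0) (3/sqrt(1 - x^2))/(cosh(x))
  = 3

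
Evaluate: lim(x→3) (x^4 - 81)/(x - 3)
This is a standard limit.

Factor or rationalize the expression:
  lim(x→3) (x^4 - 81)/(x - 3) = 108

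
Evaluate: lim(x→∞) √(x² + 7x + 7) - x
This is an ∞-∞ indeterminate form.

Combine fractions or rationalize to convert ∞-∞ to 0/0 form:
  lim(x→∞) √(x² + 7x + 7) - x = 7/2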